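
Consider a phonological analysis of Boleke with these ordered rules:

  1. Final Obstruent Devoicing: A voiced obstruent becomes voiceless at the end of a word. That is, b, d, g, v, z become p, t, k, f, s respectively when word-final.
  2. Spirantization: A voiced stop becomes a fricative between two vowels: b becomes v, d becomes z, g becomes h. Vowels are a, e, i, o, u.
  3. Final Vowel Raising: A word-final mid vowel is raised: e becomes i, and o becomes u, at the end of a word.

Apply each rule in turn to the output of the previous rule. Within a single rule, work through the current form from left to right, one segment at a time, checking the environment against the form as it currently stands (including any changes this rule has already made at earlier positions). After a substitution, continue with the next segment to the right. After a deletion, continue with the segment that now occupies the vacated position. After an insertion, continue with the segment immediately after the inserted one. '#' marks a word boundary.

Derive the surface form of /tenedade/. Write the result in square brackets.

[tenezazi]

1 Final Obstruent Devoicing: no change — [tenedade]
2 Spirantization: [tenedade] → [tenezaze]
3 Final Vowel Raising: [tenezaze] → [tenezazi]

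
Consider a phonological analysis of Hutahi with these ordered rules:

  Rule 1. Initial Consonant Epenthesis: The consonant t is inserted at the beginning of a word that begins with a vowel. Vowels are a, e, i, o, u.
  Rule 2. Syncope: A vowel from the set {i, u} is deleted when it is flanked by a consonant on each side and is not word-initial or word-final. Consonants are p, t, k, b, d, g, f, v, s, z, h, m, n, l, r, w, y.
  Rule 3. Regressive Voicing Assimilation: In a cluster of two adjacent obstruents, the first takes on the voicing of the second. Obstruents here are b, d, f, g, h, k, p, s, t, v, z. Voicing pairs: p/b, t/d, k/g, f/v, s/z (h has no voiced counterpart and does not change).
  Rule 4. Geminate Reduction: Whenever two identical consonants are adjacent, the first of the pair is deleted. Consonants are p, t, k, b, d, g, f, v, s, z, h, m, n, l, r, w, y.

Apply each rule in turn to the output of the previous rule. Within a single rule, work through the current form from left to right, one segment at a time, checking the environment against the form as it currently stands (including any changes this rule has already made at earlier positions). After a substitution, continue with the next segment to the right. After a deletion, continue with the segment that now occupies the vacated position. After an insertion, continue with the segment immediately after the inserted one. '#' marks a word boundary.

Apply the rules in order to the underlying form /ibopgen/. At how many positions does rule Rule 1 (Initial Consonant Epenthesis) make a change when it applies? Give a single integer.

Rule 1 Initial Consonant Epenthesis: [ibopgen] → [tibopgen]
Rule 2 Syncope: [tibopgen] → [tbopgen]
Rule 3 Regressive Voicing Assimilation: [tbopgen] → [dbobgen]
Rule 4 Geminate Reduction: no change — [dbobgen]
Rule Rule 1 changed 1 position(s).

1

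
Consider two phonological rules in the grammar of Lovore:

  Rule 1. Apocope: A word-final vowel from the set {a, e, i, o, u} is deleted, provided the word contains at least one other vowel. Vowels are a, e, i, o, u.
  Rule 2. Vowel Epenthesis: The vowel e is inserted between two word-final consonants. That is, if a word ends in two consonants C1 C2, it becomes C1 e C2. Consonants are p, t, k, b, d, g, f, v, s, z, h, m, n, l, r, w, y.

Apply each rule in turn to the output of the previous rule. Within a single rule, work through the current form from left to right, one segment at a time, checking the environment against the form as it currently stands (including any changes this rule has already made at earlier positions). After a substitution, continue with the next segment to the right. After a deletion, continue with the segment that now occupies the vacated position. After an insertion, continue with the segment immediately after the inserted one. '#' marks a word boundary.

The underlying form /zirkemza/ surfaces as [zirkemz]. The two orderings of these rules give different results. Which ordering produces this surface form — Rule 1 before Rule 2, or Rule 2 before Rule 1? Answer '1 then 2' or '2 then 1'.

Order 1 then 2:
  1 Apocope: [zirkemza] → [zirkemz]
  2 Vowel Epenthesis: [zirkemz] → [zirkemez]
  result: [zirkemez]
Order 2 then 1:
  2 Vowel Epenthesis: no change — [zirkemza]
  1 Apocope: [zirkemza] → [zirkemz]
  result: [zirkemz]

2 then 1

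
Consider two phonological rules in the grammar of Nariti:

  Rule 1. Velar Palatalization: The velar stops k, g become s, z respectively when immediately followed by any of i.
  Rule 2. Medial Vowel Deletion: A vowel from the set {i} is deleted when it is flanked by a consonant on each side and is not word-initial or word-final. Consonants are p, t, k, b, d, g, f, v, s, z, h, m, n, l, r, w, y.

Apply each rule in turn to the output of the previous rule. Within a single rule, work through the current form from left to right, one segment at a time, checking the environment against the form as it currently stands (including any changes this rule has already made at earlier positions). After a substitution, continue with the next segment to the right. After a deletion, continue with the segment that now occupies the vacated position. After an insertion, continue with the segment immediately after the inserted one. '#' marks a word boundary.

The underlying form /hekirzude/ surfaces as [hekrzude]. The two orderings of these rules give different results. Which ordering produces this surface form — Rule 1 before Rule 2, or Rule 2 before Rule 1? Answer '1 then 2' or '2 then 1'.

Order 1 then 2:
  1 Velar Palatalization: [hekirzude] → [hesirzude]
  2 Medial Vowel Deletion: [hesirzude] → [hesrzude]
  result: [hesrzude]
Order 2 then 1:
  2 Medial Vowel Deletion: [hekirzude] → [hekrzude]
  1 Velar Palatalization: no change — [hekrzude]
  result: [hekrzude]

2 then 1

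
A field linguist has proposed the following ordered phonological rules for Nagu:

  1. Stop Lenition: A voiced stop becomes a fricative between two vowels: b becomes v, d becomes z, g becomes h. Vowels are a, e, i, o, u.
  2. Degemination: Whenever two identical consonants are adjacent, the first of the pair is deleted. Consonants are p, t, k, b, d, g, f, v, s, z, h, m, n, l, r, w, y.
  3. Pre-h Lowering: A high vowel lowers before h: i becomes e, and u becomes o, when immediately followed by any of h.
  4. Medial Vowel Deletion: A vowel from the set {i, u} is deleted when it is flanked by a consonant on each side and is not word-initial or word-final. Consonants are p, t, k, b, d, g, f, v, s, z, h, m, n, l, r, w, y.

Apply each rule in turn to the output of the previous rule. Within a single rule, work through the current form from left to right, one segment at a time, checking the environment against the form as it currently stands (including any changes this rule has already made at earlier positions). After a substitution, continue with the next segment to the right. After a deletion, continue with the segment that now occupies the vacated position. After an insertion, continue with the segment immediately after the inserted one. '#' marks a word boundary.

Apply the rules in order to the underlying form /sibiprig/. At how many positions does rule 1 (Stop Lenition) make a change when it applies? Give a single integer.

1

1 Stop Lenition: [sibiprig] → [siviprig]
2 Degemination: no change — [siviprig]
3 Pre-h Lowering: no change — [siviprig]
4 Medial Vowel Deletion: [siviprig] → [svprg]
Rule 1 changed 1 position(s).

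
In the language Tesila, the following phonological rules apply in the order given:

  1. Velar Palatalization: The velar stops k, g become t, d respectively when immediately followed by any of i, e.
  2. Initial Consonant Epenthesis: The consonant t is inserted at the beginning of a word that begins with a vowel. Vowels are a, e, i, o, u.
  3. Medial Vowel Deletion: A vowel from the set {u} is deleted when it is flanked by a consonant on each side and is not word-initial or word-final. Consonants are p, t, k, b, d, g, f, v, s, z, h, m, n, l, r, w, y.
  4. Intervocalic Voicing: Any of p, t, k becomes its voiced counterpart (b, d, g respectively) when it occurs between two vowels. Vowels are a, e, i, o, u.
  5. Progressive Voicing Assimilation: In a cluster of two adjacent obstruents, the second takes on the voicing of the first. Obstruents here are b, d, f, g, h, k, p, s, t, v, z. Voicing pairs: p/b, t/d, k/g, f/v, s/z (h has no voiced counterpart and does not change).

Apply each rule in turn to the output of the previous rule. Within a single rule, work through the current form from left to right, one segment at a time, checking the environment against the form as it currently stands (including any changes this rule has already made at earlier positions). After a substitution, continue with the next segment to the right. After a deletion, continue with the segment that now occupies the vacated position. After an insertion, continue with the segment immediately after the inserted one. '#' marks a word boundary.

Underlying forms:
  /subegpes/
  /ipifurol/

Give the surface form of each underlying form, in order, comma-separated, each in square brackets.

[spegbes], [tibifrol]

/subegpes/:
  1 Velar Palatalization: no change — [subegpes]
  2 Initial Consonant Epenthesis: no change — [subegpes]
  3 Medial Vowel Deletion: [subegpes] → [sbegpes]
  4 Intervocalic Voicing: no change — [sbegpes]
  5 Progressive Voicing Assimilation: [sbegpes] → [spegbes]
/ipifurol/:
  1 Velar Palatalization: no change — [ipifurol]
  2 Initial Consonant Epenthesis: [ipifurol] → [tipifurol]
  3 Medial Vowel Deletion: [tipifurol] → [tipifrol]
  4 Intervocalic Voicing: [tipifrol] → [tibifrol]
  5 Progressive Voicing Assimilation: no change — [tibifrol]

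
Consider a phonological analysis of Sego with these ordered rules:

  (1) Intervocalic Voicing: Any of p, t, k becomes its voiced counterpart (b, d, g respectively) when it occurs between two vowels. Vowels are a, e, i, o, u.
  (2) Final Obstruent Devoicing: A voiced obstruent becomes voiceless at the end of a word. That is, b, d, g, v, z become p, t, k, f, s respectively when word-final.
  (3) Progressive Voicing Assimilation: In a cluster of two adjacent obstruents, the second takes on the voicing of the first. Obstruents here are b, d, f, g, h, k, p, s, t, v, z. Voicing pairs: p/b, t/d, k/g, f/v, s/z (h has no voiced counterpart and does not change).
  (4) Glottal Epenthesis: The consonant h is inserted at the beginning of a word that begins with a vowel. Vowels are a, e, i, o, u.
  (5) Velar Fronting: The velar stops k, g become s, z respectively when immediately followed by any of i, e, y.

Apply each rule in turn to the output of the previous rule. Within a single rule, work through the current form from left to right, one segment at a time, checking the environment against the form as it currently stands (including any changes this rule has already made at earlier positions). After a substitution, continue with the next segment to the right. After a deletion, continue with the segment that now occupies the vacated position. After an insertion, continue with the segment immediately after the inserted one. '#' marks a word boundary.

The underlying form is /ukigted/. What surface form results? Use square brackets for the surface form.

[huzigdet]

(1) Intervocalic Voicing: [ukigted] → [ugigted]
(2) Final Obstruent Devoicing: [ugigted] → [ugigtet]
(3) Progressive Voicing Assimilation: [ugigtet] → [ugigdet]
(4) Glottal Epenthesis: [ugigdet] → [hugigdet]
(5) Velar Fronting: [hugigdet] → [huzigdet]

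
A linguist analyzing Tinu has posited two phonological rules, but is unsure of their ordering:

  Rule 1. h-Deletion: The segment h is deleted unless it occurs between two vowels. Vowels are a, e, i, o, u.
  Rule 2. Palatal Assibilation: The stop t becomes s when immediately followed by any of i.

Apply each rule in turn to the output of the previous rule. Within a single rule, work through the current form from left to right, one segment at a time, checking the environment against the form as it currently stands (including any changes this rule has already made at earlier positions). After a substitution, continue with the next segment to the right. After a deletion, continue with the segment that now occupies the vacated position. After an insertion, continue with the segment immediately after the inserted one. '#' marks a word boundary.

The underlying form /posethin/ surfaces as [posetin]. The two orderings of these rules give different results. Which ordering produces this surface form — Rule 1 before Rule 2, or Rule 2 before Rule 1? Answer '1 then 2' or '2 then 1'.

2 then 1

Order 1 then 2:
  1 h-Deletion: [posethin] → [posetin]
  2 Palatal Assibilation: [posetin] → [posesin]
  result: [posesin]
Order 2 then 1:
  2 Palatal Assibilation: no change — [posethin]
  1 h-Deletion: [posethin] → [posetin]
  result: [posetin]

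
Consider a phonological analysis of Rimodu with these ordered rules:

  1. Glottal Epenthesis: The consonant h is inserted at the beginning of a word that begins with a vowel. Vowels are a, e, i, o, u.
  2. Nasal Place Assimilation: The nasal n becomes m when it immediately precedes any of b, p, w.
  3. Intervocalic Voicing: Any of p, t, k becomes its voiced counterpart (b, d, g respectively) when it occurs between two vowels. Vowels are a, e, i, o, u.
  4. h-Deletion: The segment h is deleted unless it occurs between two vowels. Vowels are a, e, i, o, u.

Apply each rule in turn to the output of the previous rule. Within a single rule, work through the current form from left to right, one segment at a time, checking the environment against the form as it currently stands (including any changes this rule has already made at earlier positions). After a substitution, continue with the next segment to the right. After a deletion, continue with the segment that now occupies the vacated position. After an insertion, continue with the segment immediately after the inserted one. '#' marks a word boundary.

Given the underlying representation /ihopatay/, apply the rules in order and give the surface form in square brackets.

[ihobaday]

1 Glottal Epenthesis: [ihopatay] → [hihopatay]
2 Nasal Place Assimilation: no change — [hihopatay]
3 Intervocalic Voicing: [hihopatay] → [hihobaday]
4 h-Deletion: [hihobaday] → [ihobaday]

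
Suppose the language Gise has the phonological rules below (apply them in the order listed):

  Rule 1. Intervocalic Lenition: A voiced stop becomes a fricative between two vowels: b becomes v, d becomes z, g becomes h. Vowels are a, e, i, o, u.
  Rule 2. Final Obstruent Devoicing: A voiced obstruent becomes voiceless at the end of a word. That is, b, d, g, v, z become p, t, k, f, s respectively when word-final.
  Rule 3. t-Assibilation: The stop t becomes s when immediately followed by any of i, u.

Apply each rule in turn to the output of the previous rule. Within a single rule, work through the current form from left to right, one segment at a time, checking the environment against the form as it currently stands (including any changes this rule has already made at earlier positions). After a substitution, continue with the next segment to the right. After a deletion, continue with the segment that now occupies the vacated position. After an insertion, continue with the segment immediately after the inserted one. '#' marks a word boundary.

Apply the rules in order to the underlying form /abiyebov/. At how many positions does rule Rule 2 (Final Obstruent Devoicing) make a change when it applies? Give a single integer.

Rule 1 Intervocalic Lenition: [abiyebov] → [aviyevov]
Rule 2 Final Obstruent Devoicing: [aviyevov] → [aviyevof]
Rule 3 t-Assibilation: no change — [aviyevof]
Rule Rule 2 changed 1 position(s).

1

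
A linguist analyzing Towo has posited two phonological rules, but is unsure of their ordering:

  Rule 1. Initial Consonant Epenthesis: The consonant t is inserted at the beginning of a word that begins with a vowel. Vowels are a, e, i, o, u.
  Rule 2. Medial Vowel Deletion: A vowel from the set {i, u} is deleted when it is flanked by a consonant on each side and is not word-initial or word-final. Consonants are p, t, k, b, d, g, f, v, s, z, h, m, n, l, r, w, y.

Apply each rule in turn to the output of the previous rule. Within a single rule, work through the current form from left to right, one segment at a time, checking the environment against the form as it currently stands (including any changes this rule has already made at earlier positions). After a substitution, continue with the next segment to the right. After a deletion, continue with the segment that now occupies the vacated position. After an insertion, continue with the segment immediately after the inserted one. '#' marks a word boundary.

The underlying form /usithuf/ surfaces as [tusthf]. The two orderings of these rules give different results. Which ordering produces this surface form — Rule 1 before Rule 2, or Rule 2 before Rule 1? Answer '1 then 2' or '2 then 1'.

2 then 1

Order 1 then 2:
  1 Initial Consonant Epenthesis: [usithuf] → [tusithuf]
  2 Medial Vowel Deletion: [tusithuf] → [tsthf]
  result: [tsthf]
Order 2 then 1:
  2 Medial Vowel Deletion: [usithuf] → [usthf]
  1 Initial Consonant Epenthesis: [usthf] → [tusthf]
  result: [tusthf]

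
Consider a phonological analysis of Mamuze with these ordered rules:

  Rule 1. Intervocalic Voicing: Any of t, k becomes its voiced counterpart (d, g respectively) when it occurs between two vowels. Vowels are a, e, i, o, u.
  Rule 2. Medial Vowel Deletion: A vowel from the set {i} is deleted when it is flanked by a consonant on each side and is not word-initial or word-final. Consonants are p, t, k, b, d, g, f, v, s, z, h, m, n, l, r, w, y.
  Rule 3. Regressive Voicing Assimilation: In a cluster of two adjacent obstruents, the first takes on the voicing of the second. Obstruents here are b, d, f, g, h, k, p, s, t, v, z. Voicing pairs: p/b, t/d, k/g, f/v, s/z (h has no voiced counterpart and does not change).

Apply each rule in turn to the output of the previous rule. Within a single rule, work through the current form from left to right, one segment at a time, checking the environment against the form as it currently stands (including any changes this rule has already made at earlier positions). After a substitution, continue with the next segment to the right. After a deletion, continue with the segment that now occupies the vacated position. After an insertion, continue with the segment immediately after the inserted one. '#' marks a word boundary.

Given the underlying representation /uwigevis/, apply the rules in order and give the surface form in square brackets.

Rule 1 Intervocalic Voicing: no change — [uwigevis]
Rule 2 Medial Vowel Deletion: [uwigevis] → [uwgevs]
Rule 3 Regressive Voicing Assimilation: [uwgevs] → [uwgefs]

[uwgefs]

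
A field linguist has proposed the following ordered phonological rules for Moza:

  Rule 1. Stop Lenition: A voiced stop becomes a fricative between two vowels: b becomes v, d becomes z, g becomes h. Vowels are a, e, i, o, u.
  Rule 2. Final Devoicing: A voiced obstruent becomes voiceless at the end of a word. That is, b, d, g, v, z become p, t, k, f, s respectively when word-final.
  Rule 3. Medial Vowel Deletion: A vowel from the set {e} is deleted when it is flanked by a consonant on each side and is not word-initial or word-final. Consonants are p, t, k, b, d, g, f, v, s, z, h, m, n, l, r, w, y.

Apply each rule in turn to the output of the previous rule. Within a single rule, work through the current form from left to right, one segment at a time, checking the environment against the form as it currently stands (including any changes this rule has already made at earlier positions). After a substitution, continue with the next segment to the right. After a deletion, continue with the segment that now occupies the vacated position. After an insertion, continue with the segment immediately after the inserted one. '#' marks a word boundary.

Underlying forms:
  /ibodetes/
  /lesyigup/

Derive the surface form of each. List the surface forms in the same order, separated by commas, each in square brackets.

/ibodetes/:
  Rule 1 Stop Lenition: [ibodetes] → [ivozetes]
  Rule 2 Final Devoicing: no change — [ivozetes]
  Rule 3 Medial Vowel Deletion: [ivozetes] → [ivozts]
/lesyigup/:
  Rule 1 Stop Lenition: [lesyigup] → [lesyihup]
  Rule 2 Final Devoicing: no change — [lesyihup]
  Rule 3 Medial Vowel Deletion: [lesyihup] → [lsyihup]

[ivozts], [lsyihup]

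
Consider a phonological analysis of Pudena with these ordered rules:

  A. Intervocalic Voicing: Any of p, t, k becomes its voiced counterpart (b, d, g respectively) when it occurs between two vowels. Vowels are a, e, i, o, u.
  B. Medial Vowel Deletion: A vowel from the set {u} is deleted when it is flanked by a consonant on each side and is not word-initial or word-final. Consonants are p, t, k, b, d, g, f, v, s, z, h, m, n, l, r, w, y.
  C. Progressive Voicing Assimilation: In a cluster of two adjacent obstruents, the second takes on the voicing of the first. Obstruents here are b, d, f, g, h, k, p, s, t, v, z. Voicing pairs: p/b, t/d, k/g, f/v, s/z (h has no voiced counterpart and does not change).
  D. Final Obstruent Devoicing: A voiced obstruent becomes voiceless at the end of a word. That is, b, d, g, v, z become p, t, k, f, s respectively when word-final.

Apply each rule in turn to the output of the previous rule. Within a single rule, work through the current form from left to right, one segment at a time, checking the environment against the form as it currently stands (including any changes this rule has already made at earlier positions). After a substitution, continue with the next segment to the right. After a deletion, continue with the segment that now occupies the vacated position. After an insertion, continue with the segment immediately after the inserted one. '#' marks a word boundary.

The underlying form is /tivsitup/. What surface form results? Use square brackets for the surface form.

A Intervocalic Voicing: [tivsitup] → [tivsidup]
B Medial Vowel Deletion: [tivsidup] → [tivsidp]
C Progressive Voicing Assimilation: [tivsidp] → [tivzidb]
D Final Obstruent Devoicing: [tivzidb] → [tivzidp]

[tivzidp]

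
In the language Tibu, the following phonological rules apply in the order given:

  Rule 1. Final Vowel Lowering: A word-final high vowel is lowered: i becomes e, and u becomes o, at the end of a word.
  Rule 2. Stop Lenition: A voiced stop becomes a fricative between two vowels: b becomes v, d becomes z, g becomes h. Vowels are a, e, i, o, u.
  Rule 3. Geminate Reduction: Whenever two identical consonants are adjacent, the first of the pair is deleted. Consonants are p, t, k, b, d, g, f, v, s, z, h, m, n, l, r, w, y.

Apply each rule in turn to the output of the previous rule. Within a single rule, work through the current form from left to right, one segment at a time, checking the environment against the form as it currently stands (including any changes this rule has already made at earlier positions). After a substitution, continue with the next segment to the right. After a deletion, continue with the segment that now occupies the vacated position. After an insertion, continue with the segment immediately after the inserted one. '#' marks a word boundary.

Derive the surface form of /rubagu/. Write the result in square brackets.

Rule 1 Final Vowel Lowering: [rubagu] → [rubago]
Rule 2 Stop Lenition: [rubago] → [ruvaho]
Rule 3 Geminate Reduction: no change — [ruvaho]

[ruvaho]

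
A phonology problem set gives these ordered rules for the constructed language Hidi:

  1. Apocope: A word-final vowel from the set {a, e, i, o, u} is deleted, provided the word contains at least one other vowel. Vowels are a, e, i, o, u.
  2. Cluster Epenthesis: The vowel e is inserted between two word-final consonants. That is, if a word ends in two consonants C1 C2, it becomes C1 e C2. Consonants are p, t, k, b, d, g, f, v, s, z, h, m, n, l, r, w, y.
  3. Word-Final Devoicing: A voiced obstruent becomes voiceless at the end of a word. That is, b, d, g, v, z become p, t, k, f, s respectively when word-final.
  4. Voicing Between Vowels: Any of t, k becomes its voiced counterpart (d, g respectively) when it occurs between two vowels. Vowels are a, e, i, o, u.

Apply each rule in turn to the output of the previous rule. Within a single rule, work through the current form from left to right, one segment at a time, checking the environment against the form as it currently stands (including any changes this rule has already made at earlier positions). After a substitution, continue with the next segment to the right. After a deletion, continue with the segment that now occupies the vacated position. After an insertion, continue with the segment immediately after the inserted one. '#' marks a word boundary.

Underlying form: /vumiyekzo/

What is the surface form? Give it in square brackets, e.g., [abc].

[vumiyeges]

1 Apocope: [vumiyekzo] → [vumiyekz]
2 Cluster Epenthesis: [vumiyekz] → [vumiyekez]
3 Word-Final Devoicing: [vumiyekez] → [vumiyekes]
4 Voicing Between Vowels: [vumiyekes] → [vumiyeges]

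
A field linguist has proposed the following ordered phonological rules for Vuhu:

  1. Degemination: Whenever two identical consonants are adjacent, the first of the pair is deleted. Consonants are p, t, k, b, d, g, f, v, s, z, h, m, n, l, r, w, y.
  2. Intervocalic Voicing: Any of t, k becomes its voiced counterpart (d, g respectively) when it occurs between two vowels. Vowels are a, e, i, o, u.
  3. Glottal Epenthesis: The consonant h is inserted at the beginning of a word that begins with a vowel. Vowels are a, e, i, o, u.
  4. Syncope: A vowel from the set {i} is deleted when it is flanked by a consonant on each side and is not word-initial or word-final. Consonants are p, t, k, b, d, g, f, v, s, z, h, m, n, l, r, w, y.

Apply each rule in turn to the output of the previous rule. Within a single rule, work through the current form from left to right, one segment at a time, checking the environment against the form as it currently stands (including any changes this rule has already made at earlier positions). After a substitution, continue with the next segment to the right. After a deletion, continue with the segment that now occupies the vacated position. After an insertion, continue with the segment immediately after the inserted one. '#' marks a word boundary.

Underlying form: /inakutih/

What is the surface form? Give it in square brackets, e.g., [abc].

1 Degemination: no change — [inakutih]
2 Intervocalic Voicing: [inakutih] → [inagudih]
3 Glottal Epenthesis: [inagudih] → [hinagudih]
4 Syncope: [hinagudih] → [hnagudh]

[hnagudh]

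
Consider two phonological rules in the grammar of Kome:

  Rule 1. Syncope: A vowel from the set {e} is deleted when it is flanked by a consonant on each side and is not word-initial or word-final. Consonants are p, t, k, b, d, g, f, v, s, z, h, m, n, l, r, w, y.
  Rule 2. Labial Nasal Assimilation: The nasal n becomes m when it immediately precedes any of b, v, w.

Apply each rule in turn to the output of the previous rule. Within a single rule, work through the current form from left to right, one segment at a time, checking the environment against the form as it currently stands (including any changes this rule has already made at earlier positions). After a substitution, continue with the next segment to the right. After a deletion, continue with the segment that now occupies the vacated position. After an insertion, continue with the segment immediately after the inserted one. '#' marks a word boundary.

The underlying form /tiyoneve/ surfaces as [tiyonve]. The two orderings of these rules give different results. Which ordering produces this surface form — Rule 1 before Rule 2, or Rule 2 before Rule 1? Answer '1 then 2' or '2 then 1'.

2 then 1

Order 1 then 2:
  1 Syncope: [tiyoneve] → [tiyonve]
  2 Labial Nasal Assimilation: [tiyonve] → [tiyomve]
  result: [tiyomve]
Order 2 then 1:
  2 Labial Nasal Assimilation: no change — [tiyoneve]
  1 Syncope: [tiyoneve] → [tiyonve]
  result: [tiyonve]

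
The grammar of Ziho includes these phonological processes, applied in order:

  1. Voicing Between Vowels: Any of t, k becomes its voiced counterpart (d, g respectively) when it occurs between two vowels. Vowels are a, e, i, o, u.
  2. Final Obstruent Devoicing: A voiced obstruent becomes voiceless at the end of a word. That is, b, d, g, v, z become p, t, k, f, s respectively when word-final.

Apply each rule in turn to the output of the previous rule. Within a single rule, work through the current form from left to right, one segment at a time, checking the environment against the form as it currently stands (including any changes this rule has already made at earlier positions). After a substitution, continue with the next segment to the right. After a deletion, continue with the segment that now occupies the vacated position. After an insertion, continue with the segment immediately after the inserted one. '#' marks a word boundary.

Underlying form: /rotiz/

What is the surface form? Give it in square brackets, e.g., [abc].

[rodis]

1 Voicing Between Vowels: [rotiz] → [rodiz]
2 Final Obstruent Devoicing: [rodiz] → [rodis]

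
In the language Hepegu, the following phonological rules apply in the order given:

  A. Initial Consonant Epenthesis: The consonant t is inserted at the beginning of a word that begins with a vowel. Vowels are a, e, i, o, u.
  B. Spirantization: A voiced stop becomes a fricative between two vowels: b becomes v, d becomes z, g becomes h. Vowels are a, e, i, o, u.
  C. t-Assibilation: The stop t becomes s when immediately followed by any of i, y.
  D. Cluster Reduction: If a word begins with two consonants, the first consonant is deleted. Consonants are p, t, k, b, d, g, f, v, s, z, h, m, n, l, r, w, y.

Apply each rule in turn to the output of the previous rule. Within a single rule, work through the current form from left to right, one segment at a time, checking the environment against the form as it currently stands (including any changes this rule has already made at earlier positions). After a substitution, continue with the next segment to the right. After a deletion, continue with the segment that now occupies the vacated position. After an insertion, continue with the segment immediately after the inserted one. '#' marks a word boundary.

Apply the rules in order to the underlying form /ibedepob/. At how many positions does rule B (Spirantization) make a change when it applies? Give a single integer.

A Initial Consonant Epenthesis: [ibedepob] → [tibedepob]
B Spirantization: [tibedepob] → [tivezepob]
C t-Assibilation: [tivezepob] → [sivezepob]
D Cluster Reduction: no change — [sivezepob]
Rule B changed 2 position(s).

2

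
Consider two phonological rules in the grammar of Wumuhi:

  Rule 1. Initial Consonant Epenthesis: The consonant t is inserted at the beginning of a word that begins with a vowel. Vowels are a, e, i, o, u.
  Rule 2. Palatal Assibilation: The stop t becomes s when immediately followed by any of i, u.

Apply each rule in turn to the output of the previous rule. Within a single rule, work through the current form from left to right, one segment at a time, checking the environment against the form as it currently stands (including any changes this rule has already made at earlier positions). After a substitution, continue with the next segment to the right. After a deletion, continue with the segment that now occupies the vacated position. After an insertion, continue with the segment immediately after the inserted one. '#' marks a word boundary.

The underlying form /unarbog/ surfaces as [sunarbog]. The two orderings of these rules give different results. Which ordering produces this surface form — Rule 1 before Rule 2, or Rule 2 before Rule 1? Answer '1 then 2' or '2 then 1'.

1 then 2

Order 1 then 2:
  1 Initial Consonant Epenthesis: [unarbog] → [tunarbog]
  2 Palatal Assibilation: [tunarbog] → [sunarbog]
  result: [sunarbog]
Order 2 then 1:
  2 Palatal Assibilation: no change — [unarbog]
  1 Initial Consonant Epenthesis: [unarbog] → [tunarbog]
  result: [tunarbog]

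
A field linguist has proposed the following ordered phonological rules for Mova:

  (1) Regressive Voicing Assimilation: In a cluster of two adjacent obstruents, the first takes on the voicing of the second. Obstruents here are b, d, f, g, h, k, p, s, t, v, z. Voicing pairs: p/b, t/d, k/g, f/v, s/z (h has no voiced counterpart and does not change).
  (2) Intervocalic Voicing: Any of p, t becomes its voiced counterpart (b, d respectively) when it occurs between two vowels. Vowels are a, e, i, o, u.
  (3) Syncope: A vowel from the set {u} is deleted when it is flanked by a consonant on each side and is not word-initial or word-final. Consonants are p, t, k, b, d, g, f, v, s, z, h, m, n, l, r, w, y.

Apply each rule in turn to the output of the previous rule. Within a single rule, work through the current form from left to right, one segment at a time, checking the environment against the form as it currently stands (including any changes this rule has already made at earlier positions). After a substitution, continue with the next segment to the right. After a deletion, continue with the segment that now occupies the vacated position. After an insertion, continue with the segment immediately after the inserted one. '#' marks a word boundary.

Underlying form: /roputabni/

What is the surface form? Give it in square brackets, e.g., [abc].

(1) Regressive Voicing Assimilation: no change — [roputabni]
(2) Intervocalic Voicing: [roputabni] → [robudabni]
(3) Syncope: [robudabni] → [robdabni]

[robdabni]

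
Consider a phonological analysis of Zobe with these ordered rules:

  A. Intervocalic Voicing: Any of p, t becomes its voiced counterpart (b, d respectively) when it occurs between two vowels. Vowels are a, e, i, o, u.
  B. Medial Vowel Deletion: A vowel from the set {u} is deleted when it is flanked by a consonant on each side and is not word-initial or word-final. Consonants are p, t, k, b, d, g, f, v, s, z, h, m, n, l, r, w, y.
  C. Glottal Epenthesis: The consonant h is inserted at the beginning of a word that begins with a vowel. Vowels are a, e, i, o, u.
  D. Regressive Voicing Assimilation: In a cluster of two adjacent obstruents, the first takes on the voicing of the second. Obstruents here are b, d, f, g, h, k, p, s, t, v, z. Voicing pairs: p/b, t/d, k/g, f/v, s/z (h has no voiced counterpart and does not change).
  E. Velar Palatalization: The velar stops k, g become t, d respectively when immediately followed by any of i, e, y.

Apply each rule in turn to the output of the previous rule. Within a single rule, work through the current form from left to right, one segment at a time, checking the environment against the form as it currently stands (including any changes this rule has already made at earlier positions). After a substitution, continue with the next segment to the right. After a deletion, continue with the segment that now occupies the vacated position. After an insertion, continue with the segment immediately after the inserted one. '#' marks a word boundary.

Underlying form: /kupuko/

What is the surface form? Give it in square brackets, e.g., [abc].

A Intervocalic Voicing: [kupuko] → [kubuko]
B Medial Vowel Deletion: [kubuko] → [kbko]
C Glottal Epenthesis: no change — [kbko]
D Regressive Voicing Assimilation: [kbko] → [gpko]
E Velar Palatalization: no change — [gpko]

[gpko]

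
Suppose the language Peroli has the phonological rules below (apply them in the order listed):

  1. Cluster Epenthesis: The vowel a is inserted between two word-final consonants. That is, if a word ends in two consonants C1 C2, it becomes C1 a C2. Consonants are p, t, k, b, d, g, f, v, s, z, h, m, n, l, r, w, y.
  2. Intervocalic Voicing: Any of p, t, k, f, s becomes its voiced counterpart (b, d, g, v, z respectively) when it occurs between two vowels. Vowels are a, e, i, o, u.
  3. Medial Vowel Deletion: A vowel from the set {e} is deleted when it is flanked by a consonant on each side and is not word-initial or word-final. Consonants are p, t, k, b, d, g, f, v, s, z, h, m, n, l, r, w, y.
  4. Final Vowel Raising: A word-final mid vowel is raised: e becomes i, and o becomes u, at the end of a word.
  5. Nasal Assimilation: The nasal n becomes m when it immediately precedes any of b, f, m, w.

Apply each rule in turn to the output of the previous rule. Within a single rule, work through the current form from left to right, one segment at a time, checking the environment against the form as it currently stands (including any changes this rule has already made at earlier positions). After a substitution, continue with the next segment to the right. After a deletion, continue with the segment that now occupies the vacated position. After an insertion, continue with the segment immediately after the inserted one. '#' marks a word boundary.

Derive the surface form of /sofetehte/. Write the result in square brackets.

1 Cluster Epenthesis: no change — [sofetehte]
2 Intervocalic Voicing: [sofetehte] → [sovedehte]
3 Medial Vowel Deletion: [sovedehte] → [sovdhte]
4 Final Vowel Raising: [sovdhte] → [sovdhti]
5 Nasal Assimilation: no change — [sovdhti]

[sovdhti]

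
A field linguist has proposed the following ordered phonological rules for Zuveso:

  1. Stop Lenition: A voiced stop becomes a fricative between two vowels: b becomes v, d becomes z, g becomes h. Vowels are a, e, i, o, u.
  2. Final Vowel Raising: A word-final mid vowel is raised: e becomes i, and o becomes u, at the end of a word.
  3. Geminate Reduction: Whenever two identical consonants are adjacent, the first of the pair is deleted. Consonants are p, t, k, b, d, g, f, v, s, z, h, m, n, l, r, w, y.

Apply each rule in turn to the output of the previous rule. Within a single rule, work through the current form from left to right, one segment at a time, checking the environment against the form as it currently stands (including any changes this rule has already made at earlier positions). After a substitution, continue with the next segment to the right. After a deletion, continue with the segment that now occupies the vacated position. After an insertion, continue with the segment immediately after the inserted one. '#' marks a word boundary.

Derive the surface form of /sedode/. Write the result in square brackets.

1 Stop Lenition: [sedode] → [sezoze]
2 Final Vowel Raising: [sezoze] → [sezozi]
3 Geminate Reduction: no change — [sezozi]

[sezozi]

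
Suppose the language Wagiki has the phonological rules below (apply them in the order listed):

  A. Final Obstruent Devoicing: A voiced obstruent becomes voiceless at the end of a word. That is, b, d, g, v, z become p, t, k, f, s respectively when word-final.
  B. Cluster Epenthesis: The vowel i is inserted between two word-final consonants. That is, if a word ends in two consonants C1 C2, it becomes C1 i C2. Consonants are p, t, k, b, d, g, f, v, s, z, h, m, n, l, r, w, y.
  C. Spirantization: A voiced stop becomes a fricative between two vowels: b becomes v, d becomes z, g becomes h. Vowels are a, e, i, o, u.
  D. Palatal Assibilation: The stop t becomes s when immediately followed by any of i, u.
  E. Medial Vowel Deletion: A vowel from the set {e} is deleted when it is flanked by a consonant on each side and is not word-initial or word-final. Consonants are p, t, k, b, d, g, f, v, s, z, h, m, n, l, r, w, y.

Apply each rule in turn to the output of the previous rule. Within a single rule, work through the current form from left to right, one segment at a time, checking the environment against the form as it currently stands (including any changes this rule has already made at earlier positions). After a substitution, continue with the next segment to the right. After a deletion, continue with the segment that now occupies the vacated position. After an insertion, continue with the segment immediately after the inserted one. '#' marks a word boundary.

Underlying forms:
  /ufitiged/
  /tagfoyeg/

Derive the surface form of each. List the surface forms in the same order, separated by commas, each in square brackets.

/ufitiged/:
  A Final Obstruent Devoicing: [ufitiged] → [ufitiget]
  B Cluster Epenthesis: no change — [ufitiget]
  C Spirantization: [ufitiget] → [ufitihet]
  D Palatal Assibilation: [ufitihet] → [ufisihet]
  E Medial Vowel Deletion: [ufisihet] → [ufisiht]
/tagfoyeg/:
  A Final Obstruent Devoicing: [tagfoyeg] → [tagfoyek]
  B Cluster Epenthesis: no change — [tagfoyek]
  C Spirantization: no change — [tagfoyek]
  D Palatal Assibilation: no change — [tagfoyek]
  E Medial Vowel Deletion: [tagfoyek] → [tagfoyk]

[ufisiht], [tagfoyk]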